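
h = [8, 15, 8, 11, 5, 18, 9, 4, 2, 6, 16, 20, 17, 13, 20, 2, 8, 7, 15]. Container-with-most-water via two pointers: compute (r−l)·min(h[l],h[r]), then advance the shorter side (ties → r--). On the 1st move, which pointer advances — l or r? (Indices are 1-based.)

l=1 r=19: min(8,15)*18=144 best=144 *, l++

l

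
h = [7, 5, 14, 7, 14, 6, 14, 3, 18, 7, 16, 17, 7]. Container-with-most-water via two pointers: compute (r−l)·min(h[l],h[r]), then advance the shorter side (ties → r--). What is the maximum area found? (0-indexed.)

max area = 126

[0,12] min(7,7)*12=84 best=84 * → r--
[0,11] min(7,17)*11=77 best=84 → l++
[1,11] min(5,17)*10=50 best=84 → l++
[2,11] min(14,17)*9=126 best=126 * → l++
[3,11] min(7,17)*8=56 best=126 → l++
[4,11] min(14,17)*7=98 best=126 → l++
[5,11] min(6,17)*6=36 best=126 → l++
[6,11] min(14,17)*5=70 best=126 → l++
[7,11] min(3,17)*4=12 best=126 → l++
[8,11] min(18,17)*3=51 best=126 → r--
[8,10] min(18,16)*2=32 best=126 → r--
[8,9] min(18,7)*1=7 best=126 → r--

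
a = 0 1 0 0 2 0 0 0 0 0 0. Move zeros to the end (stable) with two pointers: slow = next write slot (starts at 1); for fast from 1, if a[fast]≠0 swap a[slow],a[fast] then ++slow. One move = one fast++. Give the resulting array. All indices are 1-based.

[1, 2, 0, 0, 0, 0, 0, 0, 0, 0, 0]

slow=1 fast=1: a[fast]=0, fast++
slow=1 fast=2: a[fast]=1≠0 swap→a[1]=1, slow++,fast++
slow=2 fast=3: a[fast]=0, fast++
slow=2 fast=4: a[fast]=0, fast++
slow=2 fast=5: a[fast]=2≠0 swap→a[2]=2, slow++,fast++
slow=3 fast=6: a[fast]=0, fast++
slow=3 fast=7: a[fast]=0, fast++
slow=3 fast=8: a[fast]=0, fast++
slow=3 fast=9: a[fast]=0, fast++
slow=3 fast=10: a[fast]=0, fast++
slow=3 fast=11: a[fast]=0, fast++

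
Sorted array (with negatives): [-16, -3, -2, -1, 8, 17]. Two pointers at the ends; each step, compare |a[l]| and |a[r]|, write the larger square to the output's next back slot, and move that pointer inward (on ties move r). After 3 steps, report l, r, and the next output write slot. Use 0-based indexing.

l=1, r=3, next write slot=2

l=0 r=5: |-16|<=|17| out[5]=289, r--
l=0 r=4: |-16|>|8| out[4]=256, l++
l=1 r=4: |-3|<=|8| out[3]=64, r--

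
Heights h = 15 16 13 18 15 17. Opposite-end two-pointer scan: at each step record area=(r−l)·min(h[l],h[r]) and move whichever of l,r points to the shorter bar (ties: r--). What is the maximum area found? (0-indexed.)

[0,5] min(15,17)*5=75 best=75 * → l++
[1,5] min(16,17)*4=64 best=75 → l++
[2,5] min(13,17)*3=39 best=75 → l++
[3,5] min(18,17)*2=34 best=75 → r--
[3,4] min(18,15)*1=15 best=75 → r--

max area = 75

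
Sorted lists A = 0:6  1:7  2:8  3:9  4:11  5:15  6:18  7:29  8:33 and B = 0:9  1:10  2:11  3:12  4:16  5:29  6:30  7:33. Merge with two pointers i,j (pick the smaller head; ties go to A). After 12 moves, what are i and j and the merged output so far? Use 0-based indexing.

i=0 j=0: A[i]=6<=B[j]=9 take 6, i++
i=1 j=0: A[i]=7<=B[j]=9 take 7, i++
i=2 j=0: A[i]=8<=B[j]=9 take 8, i++
i=3 j=0: A[i]=9<=B[j]=9 take 9, i++
i=4 j=0: A[i]=11>B[j]=9 take 9, j++
i=4 j=1: A[i]=11>B[j]=10 take 10, j++
i=4 j=2: A[i]=11<=B[j]=11 take 11, i++
i=5 j=2: A[i]=15>B[j]=11 take 11, j++
i=5 j=3: A[i]=15>B[j]=12 take 12, j++
i=5 j=4: A[i]=15<=B[j]=16 take 15, i++
i=6 j=4: A[i]=18>B[j]=16 take 16, j++
i=6 j=5: A[i]=18<=B[j]=29 take 18, i++

i=7, j=5, merged so far=[6, 7, 8, 9, 9, 10, 11, 11, 12, 15, 16, 18]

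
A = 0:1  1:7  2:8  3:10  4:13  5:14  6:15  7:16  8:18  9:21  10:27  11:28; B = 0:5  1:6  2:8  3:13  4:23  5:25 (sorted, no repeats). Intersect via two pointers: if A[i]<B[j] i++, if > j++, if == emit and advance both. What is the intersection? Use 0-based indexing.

i=0 j=0: 1<5, i++
i=1 j=0: 7>5, j++
i=1 j=1: 7>6, j++
i=1 j=2: 7<8, i++
i=2 j=2: 8==8 emit, i++,j++
i=3 j=3: 10<13, i++
i=4 j=3: 13==13 emit, i++,j++
i=5 j=4: 14<23, i++
i=6 j=4: 15<23, i++
i=7 j=4: 16<23, i++
i=8 j=4: 18<23, i++
i=9 j=4: 21<23, i++
i=10 j=4: 27>23, j++
i=10 j=5: 27>25, j++

intersection = [8, 13]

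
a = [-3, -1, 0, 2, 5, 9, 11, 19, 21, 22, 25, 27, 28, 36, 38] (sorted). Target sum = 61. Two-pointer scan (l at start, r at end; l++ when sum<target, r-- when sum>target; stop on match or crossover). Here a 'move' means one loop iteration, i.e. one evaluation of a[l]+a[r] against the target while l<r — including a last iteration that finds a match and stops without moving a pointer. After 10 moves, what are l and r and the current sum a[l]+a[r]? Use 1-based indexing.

l=11, r=15, sum=63

[1,15] -3+38=35 <61 → l++
[2,15] -1+38=37 <61 → l++
[3,15] 0+38=38 <61 → l++
[4,15] 2+38=40 <61 → l++
[5,15] 5+38=43 <61 → l++
[6,15] 9+38=47 <61 → l++
[7,15] 11+38=49 <61 → l++
[8,15] 19+38=57 <61 → l++
[9,15] 21+38=59 <61 → l++
[10,15] 22+38=60 <61 → l++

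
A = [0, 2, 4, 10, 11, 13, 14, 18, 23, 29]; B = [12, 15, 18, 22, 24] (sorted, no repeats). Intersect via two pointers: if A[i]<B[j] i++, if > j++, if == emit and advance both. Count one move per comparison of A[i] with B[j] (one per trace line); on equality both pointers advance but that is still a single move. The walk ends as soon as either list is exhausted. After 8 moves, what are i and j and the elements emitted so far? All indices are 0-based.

i=0 j=0: 0<12, i++
i=1 j=0: 2<12, i++
i=2 j=0: 4<12, i++
i=3 j=0: 10<12, i++
i=4 j=0: 11<12, i++
i=5 j=0: 13>12, j++
i=5 j=1: 13<15, i++
i=6 j=1: 14<15, i++

i=7, j=1, emitted=[]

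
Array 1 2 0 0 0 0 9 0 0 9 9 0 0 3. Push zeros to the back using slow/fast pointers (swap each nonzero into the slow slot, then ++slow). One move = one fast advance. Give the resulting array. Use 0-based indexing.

[1, 2, 9, 9, 9, 3, 0, 0, 0, 0, 0, 0, 0, 0]

slow=0 fast=0: a[fast]=1≠0 swap→a[0]=1, slow++,fast++
slow=1 fast=1: a[fast]=2≠0 swap→a[1]=2, slow++,fast++
slow=2 fast=2: a[fast]=0, fast++
slow=2 fast=3: a[fast]=0, fast++
slow=2 fast=4: a[fast]=0, fast++
slow=2 fast=5: a[fast]=0, fast++
slow=2 fast=6: a[fast]=9≠0 swap→a[2]=9, slow++,fast++
slow=3 fast=7: a[fast]=0, fast++
slow=3 fast=8: a[fast]=0, fast++
slow=3 fast=9: a[fast]=9≠0 swap→a[3]=9, slow++,fast++
slow=4 fast=10: a[fast]=9≠0 swap→a[4]=9, slow++,fast++
slow=5 fast=11: a[fast]=0, fast++
slow=5 fast=12: a[fast]=0, fast++
slow=5 fast=13: a[fast]=3≠0 swap→a[5]=3, slow++,fast++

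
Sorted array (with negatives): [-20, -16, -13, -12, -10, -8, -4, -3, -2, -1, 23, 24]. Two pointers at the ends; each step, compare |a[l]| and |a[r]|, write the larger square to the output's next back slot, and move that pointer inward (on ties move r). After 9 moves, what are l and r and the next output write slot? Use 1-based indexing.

l=1 r=12: |-20|<=|24| out[12]=576, r--
l=1 r=11: |-20|<=|23| out[11]=529, r--
l=1 r=10: |-20|>|-1| out[10]=400, l++
l=2 r=10: |-16|>|-1| out[9]=256, l++
l=3 r=10: |-13|>|-1| out[8]=169, l++
l=4 r=10: |-12|>|-1| out[7]=144, l++
l=5 r=10: |-10|>|-1| out[6]=100, l++
l=6 r=10: |-8|>|-1| out[5]=64, l++
l=7 r=10: |-4|>|-1| out[4]=16, l++

l=8, r=10, next write slot=3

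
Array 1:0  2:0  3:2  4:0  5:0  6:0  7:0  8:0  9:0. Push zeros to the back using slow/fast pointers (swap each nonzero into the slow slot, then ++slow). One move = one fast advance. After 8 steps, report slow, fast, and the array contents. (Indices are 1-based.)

(s=1,f=1) a[fast]=0 → fast++
(s=1,f=2) a[fast]=0 → fast++
(s=1,f=3) a[fast]=2≠0 swap→a[1]=2 → slow++,fast++
(s=2,f=4) a[fast]=0 → fast++
(s=2,f=5) a[fast]=0 → fast++
(s=2,f=6) a[fast]=0 → fast++
(s=2,f=7) a[fast]=0 → fast++
(s=2,f=8) a[fast]=0 → fast++

slow=2, fast=9, a=[2, 0, 0, 0, 0, 0, 0, 0, 0]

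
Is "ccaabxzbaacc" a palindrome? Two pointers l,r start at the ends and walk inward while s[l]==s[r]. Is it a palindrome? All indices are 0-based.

not a palindrome (mismatch at 5,6)

[0,11] 'c'=='c' → l++,r--
[1,10] 'c'=='c' → l++,r--
[2,9] 'a'=='a' → l++,r--
[3,8] 'a'=='a' → l++,r--
[4,7] 'b'=='b' → l++,r--
[5,6] 'x'!='z' → stop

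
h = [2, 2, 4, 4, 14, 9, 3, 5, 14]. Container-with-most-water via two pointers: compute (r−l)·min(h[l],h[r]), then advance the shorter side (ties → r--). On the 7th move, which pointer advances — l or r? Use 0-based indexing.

r

[0,8] min(2,14)*8=16 best=16 * → l++
[1,8] min(2,14)*7=14 best=16 → l++
[2,8] min(4,14)*6=24 best=24 * → l++
[3,8] min(4,14)*5=20 best=24 → l++
[4,8] min(14,14)*4=56 best=56 * → r--
[4,7] min(14,5)*3=15 best=56 → r--
[4,6] min(14,3)*2=6 best=56 → r--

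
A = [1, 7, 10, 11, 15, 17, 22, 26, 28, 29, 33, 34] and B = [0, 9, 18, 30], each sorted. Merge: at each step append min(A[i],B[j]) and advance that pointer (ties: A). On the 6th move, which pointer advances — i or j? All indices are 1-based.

i=1 j=1: A[i]=1>B[j]=0 take 0, j++
i=1 j=2: A[i]=1<=B[j]=9 take 1, i++
i=2 j=2: A[i]=7<=B[j]=9 take 7, i++
i=3 j=2: A[i]=10>B[j]=9 take 9, j++
i=3 j=3: A[i]=10<=B[j]=18 take 10, i++
i=4 j=3: A[i]=11<=B[j]=18 take 11, i++

i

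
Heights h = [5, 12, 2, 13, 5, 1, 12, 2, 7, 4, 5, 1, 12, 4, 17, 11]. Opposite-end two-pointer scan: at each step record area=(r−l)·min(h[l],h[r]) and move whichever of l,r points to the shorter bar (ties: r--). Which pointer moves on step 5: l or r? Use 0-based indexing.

l

l=0 r=15: min(5,11)*15=75 best=75 *, l++
l=1 r=15: min(12,11)*14=154 best=154 *, r--
l=1 r=14: min(12,17)*13=156 best=156 *, l++
l=2 r=14: min(2,17)*12=24 best=156, l++
l=3 r=14: min(13,17)*11=143 best=156, l++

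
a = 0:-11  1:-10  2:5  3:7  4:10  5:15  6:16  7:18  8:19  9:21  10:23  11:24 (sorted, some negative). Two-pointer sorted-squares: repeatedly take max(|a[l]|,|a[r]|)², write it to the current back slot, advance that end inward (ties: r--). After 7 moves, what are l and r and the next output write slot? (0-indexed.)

l=0, r=4, next write slot=4

[0,11] |-11|<=|24| out[11]=576 → r--
[0,10] |-11|<=|23| out[10]=529 → r--
[0,9] |-11|<=|21| out[9]=441 → r--
[0,8] |-11|<=|19| out[8]=361 → r--
[0,7] |-11|<=|18| out[7]=324 → r--
[0,6] |-11|<=|16| out[6]=256 → r--
[0,5] |-11|<=|15| out[5]=225 → r--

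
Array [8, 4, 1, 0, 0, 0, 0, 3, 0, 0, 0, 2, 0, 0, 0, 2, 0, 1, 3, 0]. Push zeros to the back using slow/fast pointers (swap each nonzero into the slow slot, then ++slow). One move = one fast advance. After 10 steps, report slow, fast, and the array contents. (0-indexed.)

(s=0,f=0) a[fast]=8≠0 swap→a[0]=8 → slow++,fast++
(s=1,f=1) a[fast]=4≠0 swap→a[1]=4 → slow++,fast++
(s=2,f=2) a[fast]=1≠0 swap→a[2]=1 → slow++,fast++
(s=3,f=3) a[fast]=0 → fast++
(s=3,f=4) a[fast]=0 → fast++
(s=3,f=5) a[fast]=0 → fast++
(s=3,f=6) a[fast]=0 → fast++
(s=3,f=7) a[fast]=3≠0 swap→a[3]=3 → slow++,fast++
(s=4,f=8) a[fast]=0 → fast++
(s=4,f=9) a[fast]=0 → fast++

slow=4, fast=10, a=[8, 4, 1, 3, 0, 0, 0, 0, 0, 0, 0, 2, 0, 0, 0, 2, 0, 1, 3, 0]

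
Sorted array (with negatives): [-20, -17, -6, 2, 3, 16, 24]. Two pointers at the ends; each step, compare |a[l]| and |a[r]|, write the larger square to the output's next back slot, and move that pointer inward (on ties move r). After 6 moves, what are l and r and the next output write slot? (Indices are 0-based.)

l=3, r=3, next write slot=0

[0,6] |-20|<=|24| out[6]=576 → r--
[0,5] |-20|>|16| out[5]=400 → l++
[1,5] |-17|>|16| out[4]=289 → l++
[2,5] |-6|<=|16| out[3]=256 → r--
[2,4] |-6|>|3| out[2]=36 → l++
[3,4] |2|<=|3| out[1]=9 → r--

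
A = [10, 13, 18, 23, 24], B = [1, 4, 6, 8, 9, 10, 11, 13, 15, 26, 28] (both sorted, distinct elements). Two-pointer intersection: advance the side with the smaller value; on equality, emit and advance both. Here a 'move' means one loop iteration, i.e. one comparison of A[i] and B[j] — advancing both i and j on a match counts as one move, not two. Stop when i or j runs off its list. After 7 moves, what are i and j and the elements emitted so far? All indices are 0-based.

i=1, j=7, emitted=[10]

[i=0,j=0] 10>1 → j++
[i=0,j=1] 10>4 → j++
[i=0,j=2] 10>6 → j++
[i=0,j=3] 10>8 → j++
[i=0,j=4] 10>9 → j++
[i=0,j=5] 10==10 emit → i++,j++
[i=1,j=6] 13>11 → j++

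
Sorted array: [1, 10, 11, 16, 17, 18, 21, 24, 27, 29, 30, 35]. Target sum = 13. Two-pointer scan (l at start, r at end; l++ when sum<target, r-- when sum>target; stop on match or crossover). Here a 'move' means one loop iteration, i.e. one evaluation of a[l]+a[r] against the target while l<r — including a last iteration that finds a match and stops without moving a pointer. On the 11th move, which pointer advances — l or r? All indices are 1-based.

r

[1,12] 1+35=36 >13 → r--
[1,11] 1+30=31 >13 → r--
[1,10] 1+29=30 >13 → r--
[1,9] 1+27=28 >13 → r--
[1,8] 1+24=25 >13 → r--
[1,7] 1+21=22 >13 → r--
[1,6] 1+18=19 >13 → r--
[1,5] 1+17=18 >13 → r--
[1,4] 1+16=17 >13 → r--
[1,3] 1+11=12 <13 → l++
[2,3] 10+11=21 >13 → r--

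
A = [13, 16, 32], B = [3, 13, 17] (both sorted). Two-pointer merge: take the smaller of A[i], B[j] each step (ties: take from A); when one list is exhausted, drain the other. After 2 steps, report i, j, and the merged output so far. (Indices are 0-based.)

i=1, j=1, merged so far=[3, 13]

[i=0,j=0] A[i]=13>B[j]=3 take 3 → j++
[i=0,j=1] A[i]=13<=B[j]=13 take 13 → i++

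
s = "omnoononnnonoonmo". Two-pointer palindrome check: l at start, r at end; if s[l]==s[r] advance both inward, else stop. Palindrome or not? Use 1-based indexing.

palindrome

[1,17] 'o'=='o' → l++,r--
[2,16] 'm'=='m' → l++,r--
[3,15] 'n'=='n' → l++,r--
[4,14] 'o'=='o' → l++,r--
[5,13] 'o'=='o' → l++,r--
[6,12] 'n'=='n' → l++,r--
[7,11] 'o'=='o' → l++,r--
[8,10] 'n'=='n' → l++,r--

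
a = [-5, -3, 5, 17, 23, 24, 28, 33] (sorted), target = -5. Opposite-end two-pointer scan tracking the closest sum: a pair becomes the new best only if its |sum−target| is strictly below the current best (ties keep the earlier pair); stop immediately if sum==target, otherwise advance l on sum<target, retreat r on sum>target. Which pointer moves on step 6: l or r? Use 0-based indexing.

[0,7] -5+33=28 d=33 * → r--
[0,6] -5+28=23 d=28 * → r--
[0,5] -5+24=19 d=24 * → r--
[0,4] -5+23=18 d=23 * → r--
[0,3] -5+17=12 d=17 * → r--
[0,2] -5+5=0 d=5 * → r--

r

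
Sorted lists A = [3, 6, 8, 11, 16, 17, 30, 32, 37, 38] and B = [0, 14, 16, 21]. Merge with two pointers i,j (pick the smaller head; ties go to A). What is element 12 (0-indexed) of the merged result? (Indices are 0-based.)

[i=0,j=0] A[i]=3>B[j]=0 take 0 → j++
[i=0,j=1] A[i]=3<=B[j]=14 take 3 → i++
[i=1,j=1] A[i]=6<=B[j]=14 take 6 → i++
[i=2,j=1] A[i]=8<=B[j]=14 take 8 → i++
[i=3,j=1] A[i]=11<=B[j]=14 take 11 → i++
[i=4,j=1] A[i]=16>B[j]=14 take 14 → j++
[i=4,j=2] A[i]=16<=B[j]=16 take 16 → i++
[i=5,j=2] A[i]=17>B[j]=16 take 16 → j++
[i=5,j=3] A[i]=17<=B[j]=21 take 17 → i++
[i=6,j=3] A[i]=30>B[j]=21 take 21 → j++
[i=6,j=4] B done, take A[i]=30 → i++
[i=7,j=4] B done, take A[i]=32 → i++
[i=8,j=4] B done, take A[i]=37 → i++
[i=9,j=4] B done, take A[i]=38 → i++

merged[12] = 37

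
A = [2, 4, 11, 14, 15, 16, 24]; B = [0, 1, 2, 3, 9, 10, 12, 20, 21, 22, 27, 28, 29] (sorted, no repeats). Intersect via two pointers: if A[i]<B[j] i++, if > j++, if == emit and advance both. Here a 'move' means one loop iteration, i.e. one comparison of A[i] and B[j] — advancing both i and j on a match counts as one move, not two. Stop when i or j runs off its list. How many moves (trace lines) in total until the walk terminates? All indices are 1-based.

16 moves

i=1 j=1: 2>0, j++
i=1 j=2: 2>1, j++
i=1 j=3: 2==2 emit, i++,j++
i=2 j=4: 4>3, j++
i=2 j=5: 4<9, i++
i=3 j=5: 11>9, j++
i=3 j=6: 11>10, j++
i=3 j=7: 11<12, i++
i=4 j=7: 14>12, j++
i=4 j=8: 14<20, i++
i=5 j=8: 15<20, i++
i=6 j=8: 16<20, i++
i=7 j=8: 24>20, j++
i=7 j=9: 24>21, j++
i=7 j=10: 24>22, j++
i=7 j=11: 24<27, i++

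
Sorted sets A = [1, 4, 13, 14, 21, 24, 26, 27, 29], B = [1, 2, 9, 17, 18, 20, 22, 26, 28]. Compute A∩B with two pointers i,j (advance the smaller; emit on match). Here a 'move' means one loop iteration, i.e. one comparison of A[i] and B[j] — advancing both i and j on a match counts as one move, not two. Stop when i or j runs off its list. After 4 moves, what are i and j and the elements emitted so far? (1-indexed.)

i=3, j=4, emitted=[1]

i=1 j=1: 1==1 emit, i++,j++
i=2 j=2: 4>2, j++
i=2 j=3: 4<9, i++
i=3 j=3: 13>9, j++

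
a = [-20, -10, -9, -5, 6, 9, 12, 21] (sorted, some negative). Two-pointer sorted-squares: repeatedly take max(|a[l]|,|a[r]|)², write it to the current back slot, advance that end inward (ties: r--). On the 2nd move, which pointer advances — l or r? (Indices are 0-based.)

l

l=0 r=7: |-20|<=|21| out[7]=441, r--
l=0 r=6: |-20|>|12| out[6]=400, l++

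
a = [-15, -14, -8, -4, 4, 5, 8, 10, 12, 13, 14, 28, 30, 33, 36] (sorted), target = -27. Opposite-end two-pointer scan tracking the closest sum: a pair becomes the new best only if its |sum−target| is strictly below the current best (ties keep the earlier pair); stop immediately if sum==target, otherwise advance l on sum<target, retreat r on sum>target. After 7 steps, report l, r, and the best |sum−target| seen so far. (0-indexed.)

l=0, r=7, best |Δ|=24

l=0 r=14: -15+36=21 d=48 *, r--
l=0 r=13: -15+33=18 d=45 *, r--
l=0 r=12: -15+30=15 d=42 *, r--
l=0 r=11: -15+28=13 d=40 *, r--
l=0 r=10: -15+14=-1 d=26 *, r--
l=0 r=9: -15+13=-2 d=25 *, r--
l=0 r=8: -15+12=-3 d=24 *, r--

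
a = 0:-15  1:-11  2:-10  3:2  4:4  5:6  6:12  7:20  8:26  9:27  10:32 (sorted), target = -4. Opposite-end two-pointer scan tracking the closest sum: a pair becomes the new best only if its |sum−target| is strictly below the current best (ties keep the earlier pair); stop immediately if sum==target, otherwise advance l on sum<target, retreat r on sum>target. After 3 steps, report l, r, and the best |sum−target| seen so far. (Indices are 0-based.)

l=0 r=10: -15+32=17 d=21 *, r--
l=0 r=9: -15+27=12 d=16 *, r--
l=0 r=8: -15+26=11 d=15 *, r--

l=0, r=7, best |Δ|=15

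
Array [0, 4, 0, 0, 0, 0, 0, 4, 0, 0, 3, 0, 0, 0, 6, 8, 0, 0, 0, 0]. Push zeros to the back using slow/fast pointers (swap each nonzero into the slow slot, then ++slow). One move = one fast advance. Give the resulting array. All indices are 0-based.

[4, 4, 3, 6, 8, 0, 0, 0, 0, 0, 0, 0, 0, 0, 0, 0, 0, 0, 0, 0]

(s=0,f=0) a[fast]=0 → fast++
(s=0,f=1) a[fast]=4≠0 swap→a[0]=4 → slow++,fast++
(s=1,f=2) a[fast]=0 → fast++
(s=1,f=3) a[fast]=0 → fast++
(s=1,f=4) a[fast]=0 → fast++
(s=1,f=5) a[fast]=0 → fast++
(s=1,f=6) a[fast]=0 → fast++
(s=1,f=7) a[fast]=4≠0 swap→a[1]=4 → slow++,fast++
(s=2,f=8) a[fast]=0 → fast++
(s=2,f=9) a[fast]=0 → fast++
(s=2,f=10) a[fast]=3≠0 swap→a[2]=3 → slow++,fast++
(s=3,f=11) a[fast]=0 → fast++
(s=3,f=12) a[fast]=0 → fast++
(s=3,f=13) a[fast]=0 → fast++
(s=3,f=14) a[fast]=6≠0 swap→a[3]=6 → slow++,fast++
(s=4,f=15) a[fast]=8≠0 swap→a[4]=8 → slow++,fast++
(s=5,f=16) a[fast]=0 → fast++
(s=5,f=17) a[fast]=0 → fast++
(s=5,f=18) a[fast]=0 → fast++
(s=5,f=19) a[fast]=0 → fast++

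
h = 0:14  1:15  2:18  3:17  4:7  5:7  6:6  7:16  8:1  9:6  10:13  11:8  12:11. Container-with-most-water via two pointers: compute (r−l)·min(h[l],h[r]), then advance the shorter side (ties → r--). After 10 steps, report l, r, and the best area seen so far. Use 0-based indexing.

[0,12] min(14,11)*12=132 best=132 * → r--
[0,11] min(14,8)*11=88 best=132 → r--
[0,10] min(14,13)*10=130 best=132 → r--
[0,9] min(14,6)*9=54 best=132 → r--
[0,8] min(14,1)*8=8 best=132 → r--
[0,7] min(14,16)*7=98 best=132 → l++
[1,7] min(15,16)*6=90 best=132 → l++
[2,7] min(18,16)*5=80 best=132 → r--
[2,6] min(18,6)*4=24 best=132 → r--
[2,5] min(18,7)*3=21 best=132 → r--

l=2, r=4, best area=132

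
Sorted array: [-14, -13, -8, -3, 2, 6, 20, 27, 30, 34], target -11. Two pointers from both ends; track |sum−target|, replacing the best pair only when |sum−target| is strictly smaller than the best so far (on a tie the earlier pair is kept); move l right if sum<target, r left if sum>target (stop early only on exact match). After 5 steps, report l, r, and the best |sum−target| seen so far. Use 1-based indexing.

l=1 r=10: -14+34=20 d=31 *, r--
l=1 r=9: -14+30=16 d=27 *, r--
l=1 r=8: -14+27=13 d=24 *, r--
l=1 r=7: -14+20=6 d=17 *, r--
l=1 r=6: -14+6=-8 d=3 *, r--

l=1, r=5, best |Δ|=3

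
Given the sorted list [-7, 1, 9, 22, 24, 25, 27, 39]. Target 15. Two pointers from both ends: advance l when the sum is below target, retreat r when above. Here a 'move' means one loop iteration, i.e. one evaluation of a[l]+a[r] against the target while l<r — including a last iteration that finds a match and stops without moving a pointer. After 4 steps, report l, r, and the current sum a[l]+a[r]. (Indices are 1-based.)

l=1, r=4, sum=15

[1,8] -7+39=32 >15 → r--
[1,7] -7+27=20 >15 → r--
[1,6] -7+25=18 >15 → r--
[1,5] -7+24=17 >15 → r--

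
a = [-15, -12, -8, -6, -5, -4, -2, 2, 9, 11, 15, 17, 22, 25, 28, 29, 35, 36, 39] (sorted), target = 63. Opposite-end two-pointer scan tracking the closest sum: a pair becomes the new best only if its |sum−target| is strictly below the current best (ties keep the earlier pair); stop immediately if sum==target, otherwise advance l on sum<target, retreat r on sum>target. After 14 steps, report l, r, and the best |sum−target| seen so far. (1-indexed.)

l=14, r=18, best |Δ|=1

l=1 r=19: -15+39=24 d=39 *, l++
l=2 r=19: -12+39=27 d=36 *, l++
l=3 r=19: -8+39=31 d=32 *, l++
l=4 r=19: -6+39=33 d=30 *, l++
l=5 r=19: -5+39=34 d=29 *, l++
l=6 r=19: -4+39=35 d=28 *, l++
l=7 r=19: -2+39=37 d=26 *, l++
l=8 r=19: 2+39=41 d=22 *, l++
l=9 r=19: 9+39=48 d=15 *, l++
l=10 r=19: 11+39=50 d=13 *, l++
l=11 r=19: 15+39=54 d=9 *, l++
l=12 r=19: 17+39=56 d=7 *, l++
l=13 r=19: 22+39=61 d=2 *, l++
l=14 r=19: 25+39=64 d=1 *, r--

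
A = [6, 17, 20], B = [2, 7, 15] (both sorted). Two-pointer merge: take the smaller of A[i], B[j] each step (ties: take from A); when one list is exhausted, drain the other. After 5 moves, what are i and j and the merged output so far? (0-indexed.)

i=2, j=3, merged so far=[2, 6, 7, 15, 17]

i=0 j=0: A[i]=6>B[j]=2 take 2, j++
i=0 j=1: A[i]=6<=B[j]=7 take 6, i++
i=1 j=1: A[i]=17>B[j]=7 take 7, j++
i=1 j=2: A[i]=17>B[j]=15 take 15, j++
i=1 j=3: B done, take A[i]=17, i++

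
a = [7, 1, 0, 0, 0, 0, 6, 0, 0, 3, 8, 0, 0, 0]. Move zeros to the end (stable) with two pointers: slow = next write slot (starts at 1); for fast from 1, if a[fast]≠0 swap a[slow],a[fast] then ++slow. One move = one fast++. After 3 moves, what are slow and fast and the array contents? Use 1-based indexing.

slow=3, fast=4, a=[7, 1, 0, 0, 0, 0, 6, 0, 0, 3, 8, 0, 0, 0]

slow=1 fast=1: a[fast]=7≠0 swap→a[1]=7, slow++,fast++
slow=2 fast=2: a[fast]=1≠0 swap→a[2]=1, slow++,fast++
slow=3 fast=3: a[fast]=0, fast++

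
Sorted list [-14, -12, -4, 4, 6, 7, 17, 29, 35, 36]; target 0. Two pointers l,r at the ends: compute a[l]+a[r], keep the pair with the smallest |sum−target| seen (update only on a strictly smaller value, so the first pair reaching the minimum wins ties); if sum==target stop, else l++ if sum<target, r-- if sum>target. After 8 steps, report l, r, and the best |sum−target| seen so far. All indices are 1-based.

l=1 r=10: -14+36=22 d=22 *, r--
l=1 r=9: -14+35=21 d=21 *, r--
l=1 r=8: -14+29=15 d=15 *, r--
l=1 r=7: -14+17=3 d=3 *, r--
l=1 r=6: -14+7=-7 d=7, l++
l=2 r=6: -12+7=-5 d=5, l++
l=3 r=6: -4+7=3 d=3, r--
l=3 r=5: -4+6=2 d=2 *, r--

l=3, r=4, best |Δ|=2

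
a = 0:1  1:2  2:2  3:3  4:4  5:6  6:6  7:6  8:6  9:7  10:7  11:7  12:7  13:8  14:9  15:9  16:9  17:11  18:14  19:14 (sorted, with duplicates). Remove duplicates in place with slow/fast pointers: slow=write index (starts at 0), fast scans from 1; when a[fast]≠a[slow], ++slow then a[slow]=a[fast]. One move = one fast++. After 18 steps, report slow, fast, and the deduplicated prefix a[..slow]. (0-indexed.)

slow=9, fast=19, prefix=[1, 2, 3, 4, 6, 7, 8, 9, 11, 14]

(s=0,f=1) a[fast]=2≠a[slow]=1 write a[1]=2 → slow++,fast++
(s=1,f=2) a[fast]=2=a[slow] dup → fast++
(s=1,f=3) a[fast]=3≠a[slow]=2 write a[2]=3 → slow++,fast++
(s=2,f=4) a[fast]=4≠a[slow]=3 write a[3]=4 → slow++,fast++
(s=3,f=5) a[fast]=6≠a[slow]=4 write a[4]=6 → slow++,fast++
(s=4,f=6) a[fast]=6=a[slow] dup → fast++
(s=4,f=7) a[fast]=6=a[slow] dup → fast++
(s=4,f=8) a[fast]=6=a[slow] dup → fast++
(s=4,f=9) a[fast]=7≠a[slow]=6 write a[5]=7 → slow++,fast++
(s=5,f=10) a[fast]=7=a[slow] dup → fast++
(s=5,f=11) a[fast]=7=a[slow] dup → fast++
(s=5,f=12) a[fast]=7=a[slow] dup → fast++
(s=5,f=13) a[fast]=8≠a[slow]=7 write a[6]=8 → slow++,fast++
(s=6,f=14) a[fast]=9≠a[slow]=8 write a[7]=9 → slow++,fast++
(s=7,f=15) a[fast]=9=a[slow] dup → fast++
(s=7,f=16) a[fast]=9=a[slow] dup → fast++
(s=7,f=17) a[fast]=11≠a[slow]=9 write a[8]=11 → slow++,fast++
(s=8,f=18) a[fast]=14≠a[slow]=11 write a[9]=14 → slow++,fast++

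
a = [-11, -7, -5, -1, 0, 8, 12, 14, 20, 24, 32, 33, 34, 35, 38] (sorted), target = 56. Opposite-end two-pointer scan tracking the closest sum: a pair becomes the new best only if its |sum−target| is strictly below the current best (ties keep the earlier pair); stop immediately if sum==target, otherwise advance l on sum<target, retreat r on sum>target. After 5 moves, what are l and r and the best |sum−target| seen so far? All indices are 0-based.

[0,14] -11+38=27 d=29 * → l++
[1,14] -7+38=31 d=25 * → l++
[2,14] -5+38=33 d=23 * → l++
[3,14] -1+38=37 d=19 * → l++
[4,14] 0+38=38 d=18 * → l++

l=5, r=14, best |Δ|=18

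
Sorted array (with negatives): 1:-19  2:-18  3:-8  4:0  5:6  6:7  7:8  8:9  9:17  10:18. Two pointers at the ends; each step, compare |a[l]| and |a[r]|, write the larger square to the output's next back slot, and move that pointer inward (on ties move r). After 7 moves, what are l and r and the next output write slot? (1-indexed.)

l=4, r=6, next write slot=3

l=1 r=10: |-19|>|18| out[10]=361, l++
l=2 r=10: |-18|<=|18| out[9]=324, r--
l=2 r=9: |-18|>|17| out[8]=324, l++
l=3 r=9: |-8|<=|17| out[7]=289, r--
l=3 r=8: |-8|<=|9| out[6]=81, r--
l=3 r=7: |-8|<=|8| out[5]=64, r--
l=3 r=6: |-8|>|7| out[4]=64, l++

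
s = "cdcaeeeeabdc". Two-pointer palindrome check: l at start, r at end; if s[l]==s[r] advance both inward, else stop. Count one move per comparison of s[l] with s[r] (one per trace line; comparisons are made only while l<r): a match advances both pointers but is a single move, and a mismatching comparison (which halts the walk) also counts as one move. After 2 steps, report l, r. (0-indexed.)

l=0 r=11: 'c'=='c', l++,r--
l=1 r=10: 'd'=='d', l++,r--

l=2, r=9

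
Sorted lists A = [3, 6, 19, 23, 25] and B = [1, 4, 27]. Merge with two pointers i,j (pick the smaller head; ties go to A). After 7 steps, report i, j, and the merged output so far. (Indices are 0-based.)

i=5, j=2, merged so far=[1, 3, 4, 6, 19, 23, 25]

i=0 j=0: A[i]=3>B[j]=1 take 1, j++
i=0 j=1: A[i]=3<=B[j]=4 take 3, i++
i=1 j=1: A[i]=6>B[j]=4 take 4, j++
i=1 j=2: A[i]=6<=B[j]=27 take 6, i++
i=2 j=2: A[i]=19<=B[j]=27 take 19, i++
i=3 j=2: A[i]=23<=B[j]=27 take 23, i++
i=4 j=2: A[i]=25<=B[j]=27 take 25, i++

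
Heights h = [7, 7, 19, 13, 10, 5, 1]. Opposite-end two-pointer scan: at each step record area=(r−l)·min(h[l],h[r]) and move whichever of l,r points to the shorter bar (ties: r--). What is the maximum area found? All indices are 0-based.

[0,6] min(7,1)*6=6 best=6 * → r--
[0,5] min(7,5)*5=25 best=25 * → r--
[0,4] min(7,10)*4=28 best=28 * → l++
[1,4] min(7,10)*3=21 best=28 → l++
[2,4] min(19,10)*2=20 best=28 → r--
[2,3] min(19,13)*1=13 best=28 → r--

max area = 28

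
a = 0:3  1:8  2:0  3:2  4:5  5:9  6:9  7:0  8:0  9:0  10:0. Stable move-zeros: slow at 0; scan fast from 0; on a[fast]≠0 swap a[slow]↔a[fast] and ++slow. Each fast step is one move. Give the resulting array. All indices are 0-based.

[3, 8, 2, 5, 9, 9, 0, 0, 0, 0, 0]

(s=0,f=0) a[fast]=3≠0 swap→a[0]=3 → slow++,fast++
(s=1,f=1) a[fast]=8≠0 swap→a[1]=8 → slow++,fast++
(s=2,f=2) a[fast]=0 → fast++
(s=2,f=3) a[fast]=2≠0 swap→a[2]=2 → slow++,fast++
(s=3,f=4) a[fast]=5≠0 swap→a[3]=5 → slow++,fast++
(s=4,f=5) a[fast]=9≠0 swap→a[4]=9 → slow++,fast++
(s=5,f=6) a[fast]=9≠0 swap→a[5]=9 → slow++,fast++
(s=6,f=7) a[fast]=0 → fast++
(s=6,f=8) a[fast]=0 → fast++
(s=6,f=9) a[fast]=0 → fast++
(s=6,f=10) a[fast]=0 → fast++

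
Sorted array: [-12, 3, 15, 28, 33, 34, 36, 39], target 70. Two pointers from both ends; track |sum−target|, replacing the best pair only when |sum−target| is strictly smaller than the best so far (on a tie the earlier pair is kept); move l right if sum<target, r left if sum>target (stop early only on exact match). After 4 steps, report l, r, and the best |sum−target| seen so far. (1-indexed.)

l=1 r=8: -12+39=27 d=43 *, l++
l=2 r=8: 3+39=42 d=28 *, l++
l=3 r=8: 15+39=54 d=16 *, l++
l=4 r=8: 28+39=67 d=3 *, l++

l=5, r=8, best |Δ|=3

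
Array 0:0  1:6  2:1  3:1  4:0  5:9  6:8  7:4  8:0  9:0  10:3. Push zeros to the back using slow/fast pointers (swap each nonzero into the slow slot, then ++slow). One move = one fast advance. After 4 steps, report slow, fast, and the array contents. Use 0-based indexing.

(s=0,f=0) a[fast]=0 → fast++
(s=0,f=1) a[fast]=6≠0 swap→a[0]=6 → slow++,fast++
(s=1,f=2) a[fast]=1≠0 swap→a[1]=1 → slow++,fast++
(s=2,f=3) a[fast]=1≠0 swap→a[2]=1 → slow++,fast++

slow=3, fast=4, a=[6, 1, 1, 0, 0, 9, 8, 4, 0, 0, 3]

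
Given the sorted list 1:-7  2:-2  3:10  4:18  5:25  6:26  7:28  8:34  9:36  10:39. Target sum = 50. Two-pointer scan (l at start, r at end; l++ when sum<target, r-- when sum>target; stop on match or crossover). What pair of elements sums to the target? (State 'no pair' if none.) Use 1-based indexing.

[1,10] -7+39=32 <50 → l++
[2,10] -2+39=37 <50 → l++
[3,10] 10+39=49 <50 → l++
[4,10] 18+39=57 >50 → r--
[4,9] 18+36=54 >50 → r--
[4,8] 18+34=52 >50 → r--
[4,7] 18+28=46 <50 → l++
[5,7] 25+28=53 >50 → r--
[5,6] 25+26=51 >50 → r--

no pair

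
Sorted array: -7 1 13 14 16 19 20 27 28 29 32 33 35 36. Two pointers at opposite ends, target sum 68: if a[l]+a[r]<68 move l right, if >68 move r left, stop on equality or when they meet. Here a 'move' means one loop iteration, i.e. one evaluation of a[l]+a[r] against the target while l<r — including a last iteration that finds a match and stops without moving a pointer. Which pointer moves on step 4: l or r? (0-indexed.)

l=0 r=13: -7+36=29 <68, l++
l=1 r=13: 1+36=37 <68, l++
l=2 r=13: 13+36=49 <68, l++
l=3 r=13: 14+36=50 <68, l++

l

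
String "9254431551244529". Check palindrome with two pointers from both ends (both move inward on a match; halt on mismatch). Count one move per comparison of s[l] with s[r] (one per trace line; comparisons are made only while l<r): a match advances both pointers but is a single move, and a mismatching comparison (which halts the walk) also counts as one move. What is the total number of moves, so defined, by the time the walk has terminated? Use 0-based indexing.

l=0 r=15: '9'=='9', l++,r--
l=1 r=14: '2'=='2', l++,r--
l=2 r=13: '5'=='5', l++,r--
l=3 r=12: '4'=='4', l++,r--
l=4 r=11: '4'=='4', l++,r--
l=5 r=10: '3'!='2', stop

6 moves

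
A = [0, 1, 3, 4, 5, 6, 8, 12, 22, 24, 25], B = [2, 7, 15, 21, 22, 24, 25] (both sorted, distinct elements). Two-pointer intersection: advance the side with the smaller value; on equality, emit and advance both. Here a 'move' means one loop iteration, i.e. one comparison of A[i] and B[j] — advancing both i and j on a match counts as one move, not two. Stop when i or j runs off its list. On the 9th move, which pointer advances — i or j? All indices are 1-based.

i=1 j=1: 0<2, i++
i=2 j=1: 1<2, i++
i=3 j=1: 3>2, j++
i=3 j=2: 3<7, i++
i=4 j=2: 4<7, i++
i=5 j=2: 5<7, i++
i=6 j=2: 6<7, i++
i=7 j=2: 8>7, j++
i=7 j=3: 8<15, i++

i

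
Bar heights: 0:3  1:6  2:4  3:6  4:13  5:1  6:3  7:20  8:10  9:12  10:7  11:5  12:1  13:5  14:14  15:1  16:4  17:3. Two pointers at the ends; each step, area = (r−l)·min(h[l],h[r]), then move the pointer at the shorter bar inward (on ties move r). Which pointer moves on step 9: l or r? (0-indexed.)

l

l=0 r=17: min(3,3)*17=51 best=51 *, r--
l=0 r=16: min(3,4)*16=48 best=51, l++
l=1 r=16: min(6,4)*15=60 best=60 *, r--
l=1 r=15: min(6,1)*14=14 best=60, r--
l=1 r=14: min(6,14)*13=78 best=78 *, l++
l=2 r=14: min(4,14)*12=48 best=78, l++
l=3 r=14: min(6,14)*11=66 best=78, l++
l=4 r=14: min(13,14)*10=130 best=130 *, l++
l=5 r=14: min(1,14)*9=9 best=130, l++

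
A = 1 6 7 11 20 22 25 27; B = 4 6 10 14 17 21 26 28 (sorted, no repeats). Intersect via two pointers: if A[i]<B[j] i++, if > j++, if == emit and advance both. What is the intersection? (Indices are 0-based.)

intersection = [6]

[i=0,j=0] 1<4 → i++
[i=1,j=0] 6>4 → j++
[i=1,j=1] 6==6 emit → i++,j++
[i=2,j=2] 7<10 → i++
[i=3,j=2] 11>10 → j++
[i=3,j=3] 11<14 → i++
[i=4,j=3] 20>14 → j++
[i=4,j=4] 20>17 → j++
[i=4,j=5] 20<21 → i++
[i=5,j=5] 22>21 → j++
[i=5,j=6] 22<26 → i++
[i=6,j=6] 25<26 → i++
[i=7,j=6] 27>26 → j++
[i=7,j=7] 27<28 → i++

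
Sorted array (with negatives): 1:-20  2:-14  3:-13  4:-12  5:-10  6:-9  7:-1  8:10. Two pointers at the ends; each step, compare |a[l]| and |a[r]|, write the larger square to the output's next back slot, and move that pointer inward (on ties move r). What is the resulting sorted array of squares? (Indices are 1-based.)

[1,8] |-20|>|10| out[8]=400 → l++
[2,8] |-14|>|10| out[7]=196 → l++
[3,8] |-13|>|10| out[6]=169 → l++
[4,8] |-12|>|10| out[5]=144 → l++
[5,8] |-10|<=|10| out[4]=100 → r--
[5,7] |-10|>|-1| out[3]=100 → l++
[6,7] |-9|>|-1| out[2]=81 → l++
[7,7] |-1|<=|-1| out[1]=1 → r--

[1, 81, 100, 100, 144, 169, 196, 400]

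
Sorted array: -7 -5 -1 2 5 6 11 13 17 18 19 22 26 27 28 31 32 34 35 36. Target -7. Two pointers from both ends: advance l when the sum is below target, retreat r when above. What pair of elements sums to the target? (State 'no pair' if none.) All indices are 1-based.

no pair

[1,20] -7+36=29 >-7 → r--
[1,19] -7+35=28 >-7 → r--
[1,18] -7+34=27 >-7 → r--
[1,17] -7+32=25 >-7 → r--
[1,16] -7+31=24 >-7 → r--
[1,15] -7+28=21 >-7 → r--
[1,14] -7+27=20 >-7 → r--
[1,13] -7+26=19 >-7 → r--
[1,12] -7+22=15 >-7 → r--
[1,11] -7+19=12 >-7 → r--
[1,10] -7+18=11 >-7 → r--
[1,9] -7+17=10 >-7 → r--
[1,8] -7+13=6 >-7 → r--
[1,7] -7+11=4 >-7 → r--
[1,6] -7+6=-1 >-7 → r--
[1,5] -7+5=-2 >-7 → r--
[1,4] -7+2=-5 >-7 → r--
[1,3] -7+-1=-8 <-7 → l++
[2,3] -5+-1=-6 >-7 → r--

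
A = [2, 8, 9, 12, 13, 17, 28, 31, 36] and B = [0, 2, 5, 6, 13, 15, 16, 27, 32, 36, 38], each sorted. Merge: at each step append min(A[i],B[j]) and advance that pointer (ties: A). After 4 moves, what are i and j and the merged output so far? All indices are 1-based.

i=1 j=1: A[i]=2>B[j]=0 take 0, j++
i=1 j=2: A[i]=2<=B[j]=2 take 2, i++
i=2 j=2: A[i]=8>B[j]=2 take 2, j++
i=2 j=3: A[i]=8>B[j]=5 take 5, j++

i=2, j=4, merged so far=[0, 2, 2, 5]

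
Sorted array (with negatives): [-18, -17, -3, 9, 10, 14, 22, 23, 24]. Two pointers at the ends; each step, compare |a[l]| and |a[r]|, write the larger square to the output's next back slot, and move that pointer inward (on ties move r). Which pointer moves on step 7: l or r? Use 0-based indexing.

r

[0,8] |-18|<=|24| out[8]=576 → r--
[0,7] |-18|<=|23| out[7]=529 → r--
[0,6] |-18|<=|22| out[6]=484 → r--
[0,5] |-18|>|14| out[5]=324 → l++
[1,5] |-17|>|14| out[4]=289 → l++
[2,5] |-3|<=|14| out[3]=196 → r--
[2,4] |-3|<=|10| out[2]=100 → r--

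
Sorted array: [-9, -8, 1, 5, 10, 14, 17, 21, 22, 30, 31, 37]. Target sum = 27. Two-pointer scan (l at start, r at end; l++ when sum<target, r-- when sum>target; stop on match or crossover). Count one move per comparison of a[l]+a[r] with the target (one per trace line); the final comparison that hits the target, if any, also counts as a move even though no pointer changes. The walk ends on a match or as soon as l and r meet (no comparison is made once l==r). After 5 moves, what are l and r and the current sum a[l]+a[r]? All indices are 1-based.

[1,12] -9+37=28 >27 → r--
[1,11] -9+31=22 <27 → l++
[2,11] -8+31=23 <27 → l++
[3,11] 1+31=32 >27 → r--
[3,10] 1+30=31 >27 → r--

l=3, r=9, sum=23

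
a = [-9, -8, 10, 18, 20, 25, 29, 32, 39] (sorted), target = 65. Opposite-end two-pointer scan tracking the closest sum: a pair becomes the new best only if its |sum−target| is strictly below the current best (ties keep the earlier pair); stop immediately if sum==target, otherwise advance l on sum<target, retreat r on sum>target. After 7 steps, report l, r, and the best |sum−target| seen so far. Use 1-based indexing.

[1,9] -9+39=30 d=35 * → l++
[2,9] -8+39=31 d=34 * → l++
[3,9] 10+39=49 d=16 * → l++
[4,9] 18+39=57 d=8 * → l++
[5,9] 20+39=59 d=6 * → l++
[6,9] 25+39=64 d=1 * → l++
[7,9] 29+39=68 d=3 → r--

l=7, r=8, best |Δ|=1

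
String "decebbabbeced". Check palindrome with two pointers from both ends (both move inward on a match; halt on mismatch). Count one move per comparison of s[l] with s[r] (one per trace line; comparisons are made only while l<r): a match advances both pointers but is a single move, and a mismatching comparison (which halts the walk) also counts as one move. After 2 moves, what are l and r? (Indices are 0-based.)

l=2, r=10

[0,12] 'd'=='d' → l++,r--
[1,11] 'e'=='e' → l++,r--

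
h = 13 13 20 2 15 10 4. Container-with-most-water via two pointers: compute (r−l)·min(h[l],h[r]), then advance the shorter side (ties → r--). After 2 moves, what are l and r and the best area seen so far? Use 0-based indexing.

l=0 r=6: min(13,4)*6=24 best=24 *, r--
l=0 r=5: min(13,10)*5=50 best=50 *, r--

l=0, r=4, best area=50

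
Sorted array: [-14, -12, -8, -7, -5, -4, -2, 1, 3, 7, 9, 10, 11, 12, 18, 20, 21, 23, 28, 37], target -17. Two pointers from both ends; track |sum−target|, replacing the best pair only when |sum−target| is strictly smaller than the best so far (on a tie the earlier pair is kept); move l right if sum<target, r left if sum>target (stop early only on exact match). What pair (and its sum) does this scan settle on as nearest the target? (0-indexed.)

l=0 r=19: -14+37=23 d=40 *, r--
l=0 r=18: -14+28=14 d=31 *, r--
l=0 r=17: -14+23=9 d=26 *, r--
l=0 r=16: -14+21=7 d=24 *, r--
l=0 r=15: -14+20=6 d=23 *, r--
l=0 r=14: -14+18=4 d=21 *, r--
l=0 r=13: -14+12=-2 d=15 *, r--
l=0 r=12: -14+11=-3 d=14 *, r--
l=0 r=11: -14+10=-4 d=13 *, r--
l=0 r=10: -14+9=-5 d=12 *, r--
l=0 r=9: -14+7=-7 d=10 *, r--
l=0 r=8: -14+3=-11 d=6 *, r--
l=0 r=7: -14+1=-13 d=4 *, r--
l=0 r=6: -14+-2=-16 d=1 *, r--
l=0 r=5: -14+-4=-18 d=1, l++
l=1 r=5: -12+-4=-16 d=1, r--
l=1 r=4: -12+-5=-17 d=0 *, stop

pair (-12, -5) with sum -17 (|Δ|=0)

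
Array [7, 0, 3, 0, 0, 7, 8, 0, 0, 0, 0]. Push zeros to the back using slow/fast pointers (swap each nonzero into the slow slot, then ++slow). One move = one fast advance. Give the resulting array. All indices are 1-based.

(s=1,f=1) a[fast]=7≠0 swap→a[1]=7 → slow++,fast++
(s=2,f=2) a[fast]=0 → fast++
(s=2,f=3) a[fast]=3≠0 swap→a[2]=3 → slow++,fast++
(s=3,f=4) a[fast]=0 → fast++
(s=3,f=5) a[fast]=0 → fast++
(s=3,f=6) a[fast]=7≠0 swap→a[3]=7 → slow++,fast++
(s=4,f=7) a[fast]=8≠0 swap→a[4]=8 → slow++,fast++
(s=5,f=8) a[fast]=0 → fast++
(s=5,f=9) a[fast]=0 → fast++
(s=5,f=10) a[fast]=0 → fast++
(s=5,f=11) a[fast]=0 → fast++

[7, 3, 7, 8, 0, 0, 0, 0, 0, 0, 0]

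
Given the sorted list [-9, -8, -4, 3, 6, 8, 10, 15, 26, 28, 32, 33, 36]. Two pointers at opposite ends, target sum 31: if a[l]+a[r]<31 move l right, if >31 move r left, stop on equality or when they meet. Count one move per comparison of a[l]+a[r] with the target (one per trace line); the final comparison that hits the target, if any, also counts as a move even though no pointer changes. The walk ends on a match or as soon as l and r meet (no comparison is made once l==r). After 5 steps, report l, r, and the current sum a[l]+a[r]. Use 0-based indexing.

l=3, r=10, sum=35

l=0 r=12: -9+36=27 <31, l++
l=1 r=12: -8+36=28 <31, l++
l=2 r=12: -4+36=32 >31, r--
l=2 r=11: -4+33=29 <31, l++
l=3 r=11: 3+33=36 >31, r--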